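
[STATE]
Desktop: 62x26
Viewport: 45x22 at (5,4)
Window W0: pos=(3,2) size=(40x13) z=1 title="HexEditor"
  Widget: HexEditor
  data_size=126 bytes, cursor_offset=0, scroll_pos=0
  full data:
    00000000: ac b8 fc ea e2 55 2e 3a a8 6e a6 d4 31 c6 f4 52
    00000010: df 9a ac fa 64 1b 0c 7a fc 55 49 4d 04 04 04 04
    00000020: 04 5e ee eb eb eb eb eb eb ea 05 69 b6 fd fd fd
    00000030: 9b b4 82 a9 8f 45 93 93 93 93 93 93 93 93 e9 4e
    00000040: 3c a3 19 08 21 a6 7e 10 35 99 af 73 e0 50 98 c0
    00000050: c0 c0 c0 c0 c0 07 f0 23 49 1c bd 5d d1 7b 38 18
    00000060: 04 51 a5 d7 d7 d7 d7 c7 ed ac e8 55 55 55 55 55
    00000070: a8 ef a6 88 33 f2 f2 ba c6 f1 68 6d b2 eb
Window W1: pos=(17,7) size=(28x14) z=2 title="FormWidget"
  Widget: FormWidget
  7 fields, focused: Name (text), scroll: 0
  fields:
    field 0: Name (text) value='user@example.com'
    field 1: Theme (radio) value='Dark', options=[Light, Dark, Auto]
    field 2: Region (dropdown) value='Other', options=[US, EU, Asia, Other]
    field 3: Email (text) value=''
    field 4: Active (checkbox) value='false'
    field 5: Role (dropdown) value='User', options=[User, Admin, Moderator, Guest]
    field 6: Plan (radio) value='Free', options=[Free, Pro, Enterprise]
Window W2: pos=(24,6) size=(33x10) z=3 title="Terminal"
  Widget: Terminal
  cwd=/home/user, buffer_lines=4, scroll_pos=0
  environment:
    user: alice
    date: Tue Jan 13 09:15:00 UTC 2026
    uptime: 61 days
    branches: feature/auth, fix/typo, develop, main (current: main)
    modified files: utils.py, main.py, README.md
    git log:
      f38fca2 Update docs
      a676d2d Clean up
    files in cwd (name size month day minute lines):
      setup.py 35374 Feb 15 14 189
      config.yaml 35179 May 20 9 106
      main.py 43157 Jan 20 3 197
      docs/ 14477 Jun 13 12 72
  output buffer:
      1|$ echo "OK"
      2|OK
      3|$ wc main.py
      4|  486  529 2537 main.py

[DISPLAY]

─────────────────────────────────────┨       
0000000  AC b8 fc ea e2 55 2e 3a  a8 ┃       
0000010  df 9a ac f┏━━━━━━━━━━━━━━━━━━━━━━━━━
0000020  04 ┏━━━━━━┃ Terminal                
0000030  9b ┃ FormW┠─────────────────────────
0000040  3c ┠──────┃$ echo "OK"              
0000050  c0 ┃> Name┃OK                       
0000060  04 ┃  Them┃$ wc main.py             
0000070  a8 ┃  Regi┃  486  529 2537 main.py  
            ┃  Emai┃$ █                      
━━━━━━━━━━━━┃  Acti┃                         
            ┃  Role┗━━━━━━━━━━━━━━━━━━━━━━━━━
            ┃  Plan:       (●) Free  ( ┃     
            ┃                          ┃     
            ┃                          ┃     
            ┃                          ┃     
            ┗━━━━━━━━━━━━━━━━━━━━━━━━━━┛     
                                             
                                             
                                             
                                             
                                             


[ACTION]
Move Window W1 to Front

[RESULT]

─────────────────────────────────────┨       
0000000  AC b8 fc ea e2 55 2e 3a  a8 ┃       
0000010  df 9a ac f┏━━━━━━━━━━━━━━━━━━━━━━━━━
0000020  04 ┏━━━━━━━━━━━━━━━━━━━━━━━━━━┓     
0000030  9b ┃ FormWidget               ┃─────
0000040  3c ┠──────────────────────────┨     
0000050  c0 ┃> Name:       [user@examp]┃     
0000060  04 ┃  Theme:      ( ) Light  (┃     
0000070  a8 ┃  Region:     [Other    ▼]┃.py  
            ┃  Email:      [          ]┃     
━━━━━━━━━━━━┃  Active:     [ ]         ┃     
            ┃  Role:       [User     ▼]┃━━━━━
            ┃  Plan:       (●) Free  ( ┃     
            ┃                          ┃     
            ┃                          ┃     
            ┃                          ┃     
            ┗━━━━━━━━━━━━━━━━━━━━━━━━━━┛     
                                             
                                             
                                             
                                             
                                             


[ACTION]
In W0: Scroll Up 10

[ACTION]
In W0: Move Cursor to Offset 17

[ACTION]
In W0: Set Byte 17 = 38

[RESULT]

─────────────────────────────────────┨       
0000000  ac b8 fc ea e2 55 2e 3a  a8 ┃       
0000010  df 38 ac f┏━━━━━━━━━━━━━━━━━━━━━━━━━
0000020  04 ┏━━━━━━━━━━━━━━━━━━━━━━━━━━┓     
0000030  9b ┃ FormWidget               ┃─────
0000040  3c ┠──────────────────────────┨     
0000050  c0 ┃> Name:       [user@examp]┃     
0000060  04 ┃  Theme:      ( ) Light  (┃     
0000070  a8 ┃  Region:     [Other    ▼]┃.py  
            ┃  Email:      [          ]┃     
━━━━━━━━━━━━┃  Active:     [ ]         ┃     
            ┃  Role:       [User     ▼]┃━━━━━
            ┃  Plan:       (●) Free  ( ┃     
            ┃                          ┃     
            ┃                          ┃     
            ┃                          ┃     
            ┗━━━━━━━━━━━━━━━━━━━━━━━━━━┛     
                                             
                                             
                                             
                                             
                                             


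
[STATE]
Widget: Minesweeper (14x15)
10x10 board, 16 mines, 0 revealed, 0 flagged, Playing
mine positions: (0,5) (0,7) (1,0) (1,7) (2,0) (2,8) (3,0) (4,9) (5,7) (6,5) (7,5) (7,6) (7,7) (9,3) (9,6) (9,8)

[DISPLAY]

■■■■■■■■■■    
■■■■■■■■■■    
■■■■■■■■■■    
■■■■■■■■■■    
■■■■■■■■■■    
■■■■■■■■■■    
■■■■■■■■■■    
■■■■■■■■■■    
■■■■■■■■■■    
■■■■■■■■■■    
              
              
              
              
              


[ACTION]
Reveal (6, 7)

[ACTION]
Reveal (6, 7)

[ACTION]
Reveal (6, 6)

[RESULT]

■■■■■■■■■■    
■■■■■■■■■■    
■■■■■■■■■■    
■■■■■■■■■■    
■■■■■■■■■■    
■■■■■■■■■■    
■■■■■■53■■    
■■■■■■■■■■    
■■■■■■■■■■    
■■■■■■■■■■    
              
              
              
              
              


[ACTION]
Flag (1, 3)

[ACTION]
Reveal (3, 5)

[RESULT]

■1  1■■■■■    
■2  113■■■    
■3    12■■    
■2     1■■    
11    11■■    
    112■■■    
    2■53■■    
    2■■■■■    
  112■■■■■    
  1■■■■■■■    
              
              
              
              
              


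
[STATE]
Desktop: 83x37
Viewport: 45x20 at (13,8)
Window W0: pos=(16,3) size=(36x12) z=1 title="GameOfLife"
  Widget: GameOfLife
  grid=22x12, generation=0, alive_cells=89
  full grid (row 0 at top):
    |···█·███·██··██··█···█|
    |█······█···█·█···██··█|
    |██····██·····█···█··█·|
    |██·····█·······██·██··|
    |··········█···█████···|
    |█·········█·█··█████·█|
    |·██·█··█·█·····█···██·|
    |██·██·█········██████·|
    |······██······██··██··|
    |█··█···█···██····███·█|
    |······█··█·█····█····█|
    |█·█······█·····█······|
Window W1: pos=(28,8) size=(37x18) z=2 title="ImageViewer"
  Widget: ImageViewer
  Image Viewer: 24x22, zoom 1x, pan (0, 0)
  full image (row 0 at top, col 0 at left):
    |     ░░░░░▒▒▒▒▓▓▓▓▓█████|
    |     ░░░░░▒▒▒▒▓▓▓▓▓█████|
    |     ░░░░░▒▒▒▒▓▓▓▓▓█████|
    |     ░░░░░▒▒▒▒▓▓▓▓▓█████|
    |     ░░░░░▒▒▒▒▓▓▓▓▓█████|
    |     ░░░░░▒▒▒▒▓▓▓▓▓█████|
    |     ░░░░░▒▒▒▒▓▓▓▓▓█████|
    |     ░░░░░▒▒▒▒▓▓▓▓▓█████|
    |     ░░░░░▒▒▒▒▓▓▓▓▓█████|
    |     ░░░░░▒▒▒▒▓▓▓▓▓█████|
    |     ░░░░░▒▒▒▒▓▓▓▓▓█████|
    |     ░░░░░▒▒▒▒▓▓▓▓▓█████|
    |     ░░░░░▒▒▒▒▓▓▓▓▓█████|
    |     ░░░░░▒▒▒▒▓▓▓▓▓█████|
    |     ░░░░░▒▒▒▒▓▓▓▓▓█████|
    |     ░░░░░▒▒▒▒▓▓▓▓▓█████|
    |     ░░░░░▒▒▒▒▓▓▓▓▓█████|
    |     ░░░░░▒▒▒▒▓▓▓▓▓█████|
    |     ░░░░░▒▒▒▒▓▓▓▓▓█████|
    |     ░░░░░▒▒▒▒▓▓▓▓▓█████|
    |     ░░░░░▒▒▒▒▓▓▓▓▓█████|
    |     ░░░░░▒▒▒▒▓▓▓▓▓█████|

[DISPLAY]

   ┃██·····█···┏━━━━━━━━━━━━━━━━━━━━━━━━━━━━━
   ┃··········█┃ ImageViewer                 
   ┃█·········█┠─────────────────────────────
   ┃·██·█··█·█·┃     ░░░░░▒▒▒▒▓▓▓▓▓█████     
   ┃██·██·█····┃     ░░░░░▒▒▒▒▓▓▓▓▓█████     
   ┃······██···┃     ░░░░░▒▒▒▒▓▓▓▓▓█████     
   ┗━━━━━━━━━━━┃     ░░░░░▒▒▒▒▓▓▓▓▓█████     
               ┃     ░░░░░▒▒▒▒▓▓▓▓▓█████     
               ┃     ░░░░░▒▒▒▒▓▓▓▓▓█████     
               ┃     ░░░░░▒▒▒▒▓▓▓▓▓█████     
               ┃     ░░░░░▒▒▒▒▓▓▓▓▓█████     
               ┃     ░░░░░▒▒▒▒▓▓▓▓▓█████     
               ┃     ░░░░░▒▒▒▒▓▓▓▓▓█████     
               ┃     ░░░░░▒▒▒▒▓▓▓▓▓█████     
               ┃     ░░░░░▒▒▒▒▓▓▓▓▓█████     
               ┃     ░░░░░▒▒▒▒▓▓▓▓▓█████     
               ┃     ░░░░░▒▒▒▒▓▓▓▓▓█████     
               ┗━━━━━━━━━━━━━━━━━━━━━━━━━━━━━
                                             
                                             


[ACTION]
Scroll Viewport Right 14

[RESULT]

·┏━━━━━━━━━━━━━━━━━━━━━━━━━━━━━━━━━━━┓       
█┃ ImageViewer                       ┃       
█┠───────────────────────────────────┨       
·┃     ░░░░░▒▒▒▒▓▓▓▓▓█████           ┃       
·┃     ░░░░░▒▒▒▒▓▓▓▓▓█████           ┃       
·┃     ░░░░░▒▒▒▒▓▓▓▓▓█████           ┃       
━┃     ░░░░░▒▒▒▒▓▓▓▓▓█████           ┃       
 ┃     ░░░░░▒▒▒▒▓▓▓▓▓█████           ┃       
 ┃     ░░░░░▒▒▒▒▓▓▓▓▓█████           ┃       
 ┃     ░░░░░▒▒▒▒▓▓▓▓▓█████           ┃       
 ┃     ░░░░░▒▒▒▒▓▓▓▓▓█████           ┃       
 ┃     ░░░░░▒▒▒▒▓▓▓▓▓█████           ┃       
 ┃     ░░░░░▒▒▒▒▓▓▓▓▓█████           ┃       
 ┃     ░░░░░▒▒▒▒▓▓▓▓▓█████           ┃       
 ┃     ░░░░░▒▒▒▒▓▓▓▓▓█████           ┃       
 ┃     ░░░░░▒▒▒▒▓▓▓▓▓█████           ┃       
 ┃     ░░░░░▒▒▒▒▓▓▓▓▓█████           ┃       
 ┗━━━━━━━━━━━━━━━━━━━━━━━━━━━━━━━━━━━┛       
                                             
                                             


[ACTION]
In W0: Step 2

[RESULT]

·┏━━━━━━━━━━━━━━━━━━━━━━━━━━━━━━━━━━━┓       
·┃ ImageViewer                       ┃       
█┠───────────────────────────────────┨       
█┃     ░░░░░▒▒▒▒▓▓▓▓▓█████           ┃       
·┃     ░░░░░▒▒▒▒▓▓▓▓▓█████           ┃       
·┃     ░░░░░▒▒▒▒▓▓▓▓▓█████           ┃       
━┃     ░░░░░▒▒▒▒▓▓▓▓▓█████           ┃       
 ┃     ░░░░░▒▒▒▒▓▓▓▓▓█████           ┃       
 ┃     ░░░░░▒▒▒▒▓▓▓▓▓█████           ┃       
 ┃     ░░░░░▒▒▒▒▓▓▓▓▓█████           ┃       
 ┃     ░░░░░▒▒▒▒▓▓▓▓▓█████           ┃       
 ┃     ░░░░░▒▒▒▒▓▓▓▓▓█████           ┃       
 ┃     ░░░░░▒▒▒▒▓▓▓▓▓█████           ┃       
 ┃     ░░░░░▒▒▒▒▓▓▓▓▓█████           ┃       
 ┃     ░░░░░▒▒▒▒▓▓▓▓▓█████           ┃       
 ┃     ░░░░░▒▒▒▒▓▓▓▓▓█████           ┃       
 ┃     ░░░░░▒▒▒▒▓▓▓▓▓█████           ┃       
 ┗━━━━━━━━━━━━━━━━━━━━━━━━━━━━━━━━━━━┛       
                                             
                                             


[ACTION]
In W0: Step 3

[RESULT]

·┏━━━━━━━━━━━━━━━━━━━━━━━━━━━━━━━━━━━┓       
·┃ ImageViewer                       ┃       
·┠───────────────────────────────────┨       
█┃     ░░░░░▒▒▒▒▓▓▓▓▓█████           ┃       
·┃     ░░░░░▒▒▒▒▓▓▓▓▓█████           ┃       
█┃     ░░░░░▒▒▒▒▓▓▓▓▓█████           ┃       
━┃     ░░░░░▒▒▒▒▓▓▓▓▓█████           ┃       
 ┃     ░░░░░▒▒▒▒▓▓▓▓▓█████           ┃       
 ┃     ░░░░░▒▒▒▒▓▓▓▓▓█████           ┃       
 ┃     ░░░░░▒▒▒▒▓▓▓▓▓█████           ┃       
 ┃     ░░░░░▒▒▒▒▓▓▓▓▓█████           ┃       
 ┃     ░░░░░▒▒▒▒▓▓▓▓▓█████           ┃       
 ┃     ░░░░░▒▒▒▒▓▓▓▓▓█████           ┃       
 ┃     ░░░░░▒▒▒▒▓▓▓▓▓█████           ┃       
 ┃     ░░░░░▒▒▒▒▓▓▓▓▓█████           ┃       
 ┃     ░░░░░▒▒▒▒▓▓▓▓▓█████           ┃       
 ┃     ░░░░░▒▒▒▒▓▓▓▓▓█████           ┃       
 ┗━━━━━━━━━━━━━━━━━━━━━━━━━━━━━━━━━━━┛       
                                             
                                             


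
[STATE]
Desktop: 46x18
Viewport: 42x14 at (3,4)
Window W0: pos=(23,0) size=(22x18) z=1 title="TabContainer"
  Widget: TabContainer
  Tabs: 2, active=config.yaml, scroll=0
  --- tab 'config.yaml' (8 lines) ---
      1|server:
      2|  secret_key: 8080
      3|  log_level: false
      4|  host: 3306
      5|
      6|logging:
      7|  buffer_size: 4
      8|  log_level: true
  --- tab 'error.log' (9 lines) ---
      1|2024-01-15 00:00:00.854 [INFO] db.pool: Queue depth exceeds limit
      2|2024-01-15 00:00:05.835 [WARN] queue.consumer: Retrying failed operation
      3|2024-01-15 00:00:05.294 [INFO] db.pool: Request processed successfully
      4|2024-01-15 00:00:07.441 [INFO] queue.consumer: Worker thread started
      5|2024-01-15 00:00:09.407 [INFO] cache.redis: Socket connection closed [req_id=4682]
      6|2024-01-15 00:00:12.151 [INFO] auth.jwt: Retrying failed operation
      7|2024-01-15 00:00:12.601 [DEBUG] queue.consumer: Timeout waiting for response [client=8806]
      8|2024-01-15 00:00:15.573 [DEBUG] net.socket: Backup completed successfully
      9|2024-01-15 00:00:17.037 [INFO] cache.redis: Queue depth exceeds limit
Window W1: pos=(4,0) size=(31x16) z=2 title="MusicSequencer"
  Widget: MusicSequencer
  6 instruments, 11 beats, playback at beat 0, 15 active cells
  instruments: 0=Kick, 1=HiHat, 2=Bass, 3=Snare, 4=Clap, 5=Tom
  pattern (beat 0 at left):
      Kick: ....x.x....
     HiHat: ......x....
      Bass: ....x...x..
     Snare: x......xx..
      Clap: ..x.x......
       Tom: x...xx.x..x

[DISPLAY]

 ┃  Kick····█·█····            ┃─────────┃
 ┃ HiHat······█····            ┃         ┃
 ┃  Bass····█···█··            ┃y: 8080  ┃
 ┃ Snare█······██··            ┃: false  ┃
 ┃  Clap··█·█······            ┃6        ┃
 ┃   Tom█···██·█··█            ┃         ┃
 ┃                             ┃         ┃
 ┃                             ┃ze: 4    ┃
 ┃                             ┃: true   ┃
 ┃                             ┃         ┃
 ┃                             ┃         ┃
 ┗━━━━━━━━━━━━━━━━━━━━━━━━━━━━━┛         ┃
                    ┃                    ┃
                    ┗━━━━━━━━━━━━━━━━━━━━┛


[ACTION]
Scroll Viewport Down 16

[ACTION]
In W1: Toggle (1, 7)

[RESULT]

 ┃  Kick····█·█····            ┃─────────┃
 ┃ HiHat······██···            ┃         ┃
 ┃  Bass····█···█··            ┃y: 8080  ┃
 ┃ Snare█······██··            ┃: false  ┃
 ┃  Clap··█·█······            ┃6        ┃
 ┃   Tom█···██·█··█            ┃         ┃
 ┃                             ┃         ┃
 ┃                             ┃ze: 4    ┃
 ┃                             ┃: true   ┃
 ┃                             ┃         ┃
 ┃                             ┃         ┃
 ┗━━━━━━━━━━━━━━━━━━━━━━━━━━━━━┛         ┃
                    ┃                    ┃
                    ┗━━━━━━━━━━━━━━━━━━━━┛


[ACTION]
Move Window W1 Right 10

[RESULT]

           ┃  Kick····█·█····            ┃
           ┃ HiHat······██···            ┃
           ┃  Bass····█···█··            ┃
           ┃ Snare█······██··            ┃
           ┃  Clap··█·█······            ┃
           ┃   Tom█···██·█··█            ┃
           ┃                             ┃
           ┃                             ┃
           ┃                             ┃
           ┃                             ┃
           ┃                             ┃
           ┗━━━━━━━━━━━━━━━━━━━━━━━━━━━━━┛
                    ┃                    ┃
                    ┗━━━━━━━━━━━━━━━━━━━━┛


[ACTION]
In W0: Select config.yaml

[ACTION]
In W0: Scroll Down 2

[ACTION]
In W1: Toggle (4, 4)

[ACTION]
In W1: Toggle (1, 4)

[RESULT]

           ┃  Kick····█·█····            ┃
           ┃ HiHat····█·██···            ┃
           ┃  Bass····█···█··            ┃
           ┃ Snare█······██··            ┃
           ┃  Clap··█········            ┃
           ┃   Tom█···██·█··█            ┃
           ┃                             ┃
           ┃                             ┃
           ┃                             ┃
           ┃                             ┃
           ┃                             ┃
           ┗━━━━━━━━━━━━━━━━━━━━━━━━━━━━━┛
                    ┃                    ┃
                    ┗━━━━━━━━━━━━━━━━━━━━┛


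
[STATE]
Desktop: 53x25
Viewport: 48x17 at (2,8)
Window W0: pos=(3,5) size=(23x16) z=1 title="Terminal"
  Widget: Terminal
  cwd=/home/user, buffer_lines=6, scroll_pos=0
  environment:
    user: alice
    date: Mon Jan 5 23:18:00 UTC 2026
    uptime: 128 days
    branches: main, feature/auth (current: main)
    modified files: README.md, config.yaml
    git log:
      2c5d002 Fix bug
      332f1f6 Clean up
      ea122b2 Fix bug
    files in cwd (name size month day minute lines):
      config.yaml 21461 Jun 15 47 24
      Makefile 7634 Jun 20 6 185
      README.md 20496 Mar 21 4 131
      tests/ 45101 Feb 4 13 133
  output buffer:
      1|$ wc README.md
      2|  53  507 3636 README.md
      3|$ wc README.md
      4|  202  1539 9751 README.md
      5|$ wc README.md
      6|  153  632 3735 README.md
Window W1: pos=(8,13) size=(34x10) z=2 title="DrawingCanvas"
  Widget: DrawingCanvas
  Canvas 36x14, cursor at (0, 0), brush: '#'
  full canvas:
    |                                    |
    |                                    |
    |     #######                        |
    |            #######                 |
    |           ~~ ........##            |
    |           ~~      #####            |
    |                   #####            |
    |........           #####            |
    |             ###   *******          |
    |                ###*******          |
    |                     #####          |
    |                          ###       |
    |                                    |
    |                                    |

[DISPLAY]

 ┃$ wc README.md       ┃                        
 ┃  53  507 3636 README┃                        
 ┃$ wc README.md       ┃                        
 ┃  202  1539 9751 READ┃                        
 ┃$ wc README.md       ┃                        
 ┃  15┏━━━━━━━━━━━━━━━━━━━━━━━━━━━━━━━━┓        
 ┃$ █ ┃ DrawingCanvas                  ┃        
 ┃    ┠────────────────────────────────┨        
 ┃    ┃+                               ┃        
 ┃    ┃                                ┃        
 ┃    ┃     #######                    ┃        
 ┃    ┃            #######             ┃        
 ┗━━━━┃           ~~ ........##        ┃        
      ┃           ~~      #####        ┃        
      ┗━━━━━━━━━━━━━━━━━━━━━━━━━━━━━━━━┛        
                                                
                                                


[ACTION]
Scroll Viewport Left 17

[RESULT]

   ┃$ wc README.md       ┃                      
   ┃  53  507 3636 README┃                      
   ┃$ wc README.md       ┃                      
   ┃  202  1539 9751 READ┃                      
   ┃$ wc README.md       ┃                      
   ┃  15┏━━━━━━━━━━━━━━━━━━━━━━━━━━━━━━━━┓      
   ┃$ █ ┃ DrawingCanvas                  ┃      
   ┃    ┠────────────────────────────────┨      
   ┃    ┃+                               ┃      
   ┃    ┃                                ┃      
   ┃    ┃     #######                    ┃      
   ┃    ┃            #######             ┃      
   ┗━━━━┃           ~~ ........##        ┃      
        ┃           ~~      #####        ┃      
        ┗━━━━━━━━━━━━━━━━━━━━━━━━━━━━━━━━┛      
                                                
                                                


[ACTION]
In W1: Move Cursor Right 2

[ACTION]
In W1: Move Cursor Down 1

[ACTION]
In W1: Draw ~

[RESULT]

   ┃$ wc README.md       ┃                      
   ┃  53  507 3636 README┃                      
   ┃$ wc README.md       ┃                      
   ┃  202  1539 9751 READ┃                      
   ┃$ wc README.md       ┃                      
   ┃  15┏━━━━━━━━━━━━━━━━━━━━━━━━━━━━━━━━┓      
   ┃$ █ ┃ DrawingCanvas                  ┃      
   ┃    ┠────────────────────────────────┨      
   ┃    ┃                                ┃      
   ┃    ┃  ~                             ┃      
   ┃    ┃     #######                    ┃      
   ┃    ┃            #######             ┃      
   ┗━━━━┃           ~~ ........##        ┃      
        ┃           ~~      #####        ┃      
        ┗━━━━━━━━━━━━━━━━━━━━━━━━━━━━━━━━┛      
                                                
                                                


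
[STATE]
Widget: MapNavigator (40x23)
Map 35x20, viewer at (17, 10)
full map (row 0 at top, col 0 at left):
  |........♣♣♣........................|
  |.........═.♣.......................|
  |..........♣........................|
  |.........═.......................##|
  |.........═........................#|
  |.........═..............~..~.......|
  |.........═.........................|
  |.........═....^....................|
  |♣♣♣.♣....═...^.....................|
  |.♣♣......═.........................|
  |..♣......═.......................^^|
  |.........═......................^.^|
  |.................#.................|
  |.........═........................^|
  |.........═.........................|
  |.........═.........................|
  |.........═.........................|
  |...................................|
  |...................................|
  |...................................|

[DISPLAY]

                                        
   ........♣♣♣........................  
   .........═.♣.......................  
   ..........♣........................  
   .........═.......................##  
   .........═........................#  
   .........═..............~..~.......  
   .........═.........................  
   .........═....^....................  
   ♣♣♣.♣....═...^.....................  
   .♣♣......═.........................  
   ..♣......═.......@...............^^  
   .........═......................^.^  
   .................#.................  
   .........═........................^  
   .........═.........................  
   .........═.........................  
   .........═.........................  
   ...................................  
   ...................................  
   ...................................  
                                        
                                        


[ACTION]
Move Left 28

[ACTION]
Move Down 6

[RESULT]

                    .........═..........
                    .........═..........
                    .........═....^.....
                    ♣♣♣.♣....═...^......
                    .♣♣......═..........
                    ..♣......═..........
                    .........═..........
                    .................#..
                    .........═..........
                    .........═..........
                    .........═..........
                    @........═..........
                    ....................
                    ....................
                    ....................
                                        
                                        
                                        
                                        
                                        
                                        
                                        
                                        


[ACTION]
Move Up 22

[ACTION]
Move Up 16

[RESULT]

                                        
                                        
                                        
                                        
                                        
                                        
                                        
                                        
                                        
                                        
                                        
                    @.......♣♣♣.........
                    .........═.♣........
                    ..........♣.........
                    .........═..........
                    .........═..........
                    .........═..........
                    .........═..........
                    .........═....^.....
                    ♣♣♣.♣....═...^......
                    .♣♣......═..........
                    ..♣......═..........
                    .........═..........


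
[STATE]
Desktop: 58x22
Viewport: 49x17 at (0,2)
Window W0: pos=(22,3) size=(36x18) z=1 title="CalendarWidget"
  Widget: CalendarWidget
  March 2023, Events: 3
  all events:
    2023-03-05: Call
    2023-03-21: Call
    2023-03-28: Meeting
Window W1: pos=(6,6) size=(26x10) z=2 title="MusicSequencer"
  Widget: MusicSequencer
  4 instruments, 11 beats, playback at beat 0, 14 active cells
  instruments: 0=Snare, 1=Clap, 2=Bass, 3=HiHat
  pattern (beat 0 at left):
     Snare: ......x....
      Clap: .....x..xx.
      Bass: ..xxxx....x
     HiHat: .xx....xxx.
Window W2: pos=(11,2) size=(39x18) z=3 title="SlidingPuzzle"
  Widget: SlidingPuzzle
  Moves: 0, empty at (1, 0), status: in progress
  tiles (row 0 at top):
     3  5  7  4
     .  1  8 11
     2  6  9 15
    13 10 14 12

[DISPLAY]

           ┏━━━━━━━━━━━━━━━━━━━━━━━━━━━━━━━━━━━━━
           ┃ SlidingPuzzle                       
           ┠─────────────────────────────────────
           ┃┌────┬────┬────┬────┐                
      ┏━━━━┃│  3 │  5 │  7 │  4 │                
      ┃ Mus┃├────┼────┼────┼────┤                
      ┠────┃│    │  1 │  8 │ 11 │                
      ┃    ┃├────┼────┼────┼────┤                
      ┃ Sna┃│  2 │  6 │  9 │ 15 │                
      ┃  Cl┃├────┼────┼────┼────┤                
      ┃  Ba┃│ 13 │ 10 │ 14 │ 12 │                
      ┃ HiH┃└────┴────┴────┴────┘                
      ┃    ┃Moves: 0                             
      ┗━━━━┃                                     
           ┃                                     
           ┃                                     
           ┃                                     


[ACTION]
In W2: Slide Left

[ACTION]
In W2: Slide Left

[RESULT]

           ┏━━━━━━━━━━━━━━━━━━━━━━━━━━━━━━━━━━━━━
           ┃ SlidingPuzzle                       
           ┠─────────────────────────────────────
           ┃┌────┬────┬────┬────┐                
      ┏━━━━┃│  3 │  5 │  7 │  4 │                
      ┃ Mus┃├────┼────┼────┼────┤                
      ┠────┃│  1 │  8 │    │ 11 │                
      ┃    ┃├────┼────┼────┼────┤                
      ┃ Sna┃│  2 │  6 │  9 │ 15 │                
      ┃  Cl┃├────┼────┼────┼────┤                
      ┃  Ba┃│ 13 │ 10 │ 14 │ 12 │                
      ┃ HiH┃└────┴────┴────┴────┘                
      ┃    ┃Moves: 2                             
      ┗━━━━┃                                     
           ┃                                     
           ┃                                     
           ┃                                     


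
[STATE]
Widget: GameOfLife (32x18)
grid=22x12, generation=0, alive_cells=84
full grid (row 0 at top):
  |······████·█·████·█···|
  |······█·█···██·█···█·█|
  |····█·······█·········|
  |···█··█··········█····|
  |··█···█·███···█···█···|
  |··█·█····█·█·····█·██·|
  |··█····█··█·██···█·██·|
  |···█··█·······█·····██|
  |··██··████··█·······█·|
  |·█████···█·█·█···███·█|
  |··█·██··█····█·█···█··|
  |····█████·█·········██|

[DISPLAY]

Gen: 0                          
······████·█·████·█···          
······█·█···██·█···█·█          
····█·······█·········          
···█··█··········█····          
··█···█·███···█···█···          
··█·█····█·█·····█·██·          
··█····█··█·██···█·██·          
···█··█·······█·····██          
··██··████··█·······█·          
·█████···█·█·█···███·█          
··█·██··█····█·█···█··          
····█████·█·········██          
                                
                                
                                
                                
                                


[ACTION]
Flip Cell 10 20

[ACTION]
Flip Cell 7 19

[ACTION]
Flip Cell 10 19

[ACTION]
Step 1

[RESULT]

Gen: 1                          
······█·██···█·██·····          
·····██·██·█···██·····          
·····█·█····██········          
···█·█·█·█············          
··█··█·████······███··          
·██····█···███···█··█·          
··█·······████········          
···█··█··█·██·····█··█          
·█····█████·██········          
·█·······██··██···██·█          
·██·····█·█·█·█···█···          
···██·████··········██          
                                
                                
                                
                                
                                


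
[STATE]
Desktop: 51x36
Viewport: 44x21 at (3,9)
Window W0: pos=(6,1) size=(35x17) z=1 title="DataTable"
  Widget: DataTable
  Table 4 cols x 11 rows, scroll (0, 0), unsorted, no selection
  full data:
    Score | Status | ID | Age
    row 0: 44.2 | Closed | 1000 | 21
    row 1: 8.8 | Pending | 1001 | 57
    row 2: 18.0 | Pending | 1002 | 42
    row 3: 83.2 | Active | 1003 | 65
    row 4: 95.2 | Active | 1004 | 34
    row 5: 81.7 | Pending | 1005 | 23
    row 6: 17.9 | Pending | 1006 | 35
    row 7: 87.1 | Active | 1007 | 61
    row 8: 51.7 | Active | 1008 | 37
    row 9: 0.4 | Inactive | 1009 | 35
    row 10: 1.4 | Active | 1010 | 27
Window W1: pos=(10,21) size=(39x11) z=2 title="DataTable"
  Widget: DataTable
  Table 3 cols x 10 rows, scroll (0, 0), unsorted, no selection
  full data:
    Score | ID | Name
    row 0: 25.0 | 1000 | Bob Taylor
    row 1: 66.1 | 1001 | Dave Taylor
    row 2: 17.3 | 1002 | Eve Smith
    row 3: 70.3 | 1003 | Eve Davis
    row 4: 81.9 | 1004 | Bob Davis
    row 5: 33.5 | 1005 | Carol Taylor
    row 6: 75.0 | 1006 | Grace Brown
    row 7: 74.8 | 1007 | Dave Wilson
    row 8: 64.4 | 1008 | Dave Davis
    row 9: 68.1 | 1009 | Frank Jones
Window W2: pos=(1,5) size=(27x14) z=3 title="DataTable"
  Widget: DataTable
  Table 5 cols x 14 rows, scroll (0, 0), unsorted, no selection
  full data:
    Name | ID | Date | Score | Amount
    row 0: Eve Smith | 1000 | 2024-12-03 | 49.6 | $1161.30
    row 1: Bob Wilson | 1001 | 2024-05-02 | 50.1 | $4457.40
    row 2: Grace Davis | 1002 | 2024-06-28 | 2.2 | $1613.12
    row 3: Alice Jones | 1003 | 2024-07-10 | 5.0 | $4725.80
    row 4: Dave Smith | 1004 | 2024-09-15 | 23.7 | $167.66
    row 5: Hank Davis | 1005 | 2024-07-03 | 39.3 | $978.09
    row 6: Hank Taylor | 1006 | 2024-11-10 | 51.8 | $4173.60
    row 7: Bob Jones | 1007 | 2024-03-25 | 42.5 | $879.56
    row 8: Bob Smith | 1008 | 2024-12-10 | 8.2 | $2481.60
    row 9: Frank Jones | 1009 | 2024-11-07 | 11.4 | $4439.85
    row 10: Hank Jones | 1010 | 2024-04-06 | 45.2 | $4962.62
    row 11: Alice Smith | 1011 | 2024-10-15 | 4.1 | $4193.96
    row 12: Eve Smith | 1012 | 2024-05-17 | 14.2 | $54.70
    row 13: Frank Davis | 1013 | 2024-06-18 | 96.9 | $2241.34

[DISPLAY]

──────────┼────┼────────┃5           ┃      
ve Smith  │1000│2024-12-┃4           ┃      
ob Wilson │1001│2024-05-┃3           ┃      
race Davis│1002│2024-06-┃5           ┃      
lice Jones│1003│2024-07-┃1           ┃      
ave Smith │1004│2024-09-┃7           ┃      
ank Davis │1005│2024-07-┃5           ┃      
ank Taylor│1006│2024-11-┃7           ┃      
ob Jones  │1007│2024-03-┃━━━━━━━━━━━━┛      
━━━━━━━━━━━━━━━━━━━━━━━━┛                   
                                            
                                            
       ┏━━━━━━━━━━━━━━━━━━━━━━━━━━━━━━━━━━━━
       ┃ DataTable                          
       ┠────────────────────────────────────
       ┃Score│ID  │Name                     
       ┃─────┼────┼────────────             
       ┃25.0 │1000│Bob Taylor               
       ┃66.1 │1001│Dave Taylor              
       ┃17.3 │1002│Eve Smith                
       ┃70.3 │1003│Eve Davis                


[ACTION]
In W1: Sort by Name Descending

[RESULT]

──────────┼────┼────────┃5           ┃      
ve Smith  │1000│2024-12-┃4           ┃      
ob Wilson │1001│2024-05-┃3           ┃      
race Davis│1002│2024-06-┃5           ┃      
lice Jones│1003│2024-07-┃1           ┃      
ave Smith │1004│2024-09-┃7           ┃      
ank Davis │1005│2024-07-┃5           ┃      
ank Taylor│1006│2024-11-┃7           ┃      
ob Jones  │1007│2024-03-┃━━━━━━━━━━━━┛      
━━━━━━━━━━━━━━━━━━━━━━━━┛                   
                                            
                                            
       ┏━━━━━━━━━━━━━━━━━━━━━━━━━━━━━━━━━━━━
       ┃ DataTable                          
       ┠────────────────────────────────────
       ┃Score│ID  │Name       ▼             
       ┃─────┼────┼────────────             
       ┃75.0 │1006│Grace Brown              
       ┃68.1 │1009│Frank Jones              
       ┃17.3 │1002│Eve Smith                
       ┃70.3 │1003│Eve Davis                


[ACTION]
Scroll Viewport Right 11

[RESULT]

──────┼────┼────────┃5           ┃          
mith  │1000│2024-12-┃4           ┃          
ilson │1001│2024-05-┃3           ┃          
 Davis│1002│2024-06-┃5           ┃          
 Jones│1003│2024-07-┃1           ┃          
Smith │1004│2024-09-┃7           ┃          
Davis │1005│2024-07-┃5           ┃          
Taylor│1006│2024-11-┃7           ┃          
ones  │1007│2024-03-┃━━━━━━━━━━━━┛          
━━━━━━━━━━━━━━━━━━━━┛                       
                                            
                                            
   ┏━━━━━━━━━━━━━━━━━━━━━━━━━━━━━━━━━━━━━┓  
   ┃ DataTable                           ┃  
   ┠─────────────────────────────────────┨  
   ┃Score│ID  │Name       ▼              ┃  
   ┃─────┼────┼────────────              ┃  
   ┃75.0 │1006│Grace Brown               ┃  
   ┃68.1 │1009│Frank Jones               ┃  
   ┃17.3 │1002│Eve Smith                 ┃  
   ┃70.3 │1003│Eve Davis                 ┃  
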